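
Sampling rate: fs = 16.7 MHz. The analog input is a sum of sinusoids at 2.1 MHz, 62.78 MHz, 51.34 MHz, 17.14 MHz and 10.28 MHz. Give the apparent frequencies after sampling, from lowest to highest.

0.44 MHz, 1.24 MHz, 2.1 MHz, 4.02 MHz, 6.42 MHz

fs/2 = 8.35 MHz.
2.1 MHz ≤ fs/2 = 8.35 MHz, passes unchanged.
62.78 MHz mod fs = 12.68 MHz.
12.68 MHz > fs/2 = 8.35 MHz, folds to fs − 12.68 MHz = 4.02 MHz.
51.34 MHz mod fs = 1.24 MHz.
1.24 MHz ≤ fs/2 = 8.35 MHz, appears at 1.24 MHz.
17.14 MHz mod fs = 0.44 MHz.
0.44 MHz ≤ fs/2 = 8.35 MHz, appears at 0.44 MHz.
10.28 MHz > fs/2 = 8.35 MHz, folds to fs − 10.28 MHz = 6.42 MHz.
Distinct values: {0.44 MHz, 1.24 MHz, 2.1 MHz, 4.02 MHz, 6.42 MHz}.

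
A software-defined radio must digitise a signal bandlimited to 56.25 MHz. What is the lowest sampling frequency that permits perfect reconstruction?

Nyquist rate = 2 × 56.25 MHz = 112.5 MHz.

112.5 MHz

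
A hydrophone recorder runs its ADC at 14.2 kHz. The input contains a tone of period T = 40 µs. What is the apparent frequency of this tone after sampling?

T = 40 µs → f = 1/T = 25 kHz.
25 kHz mod fs = 10.8 kHz.
10.8 kHz > fs/2 = 7.1 kHz, folds to fs − 10.8 kHz = 3.4 kHz.

3.4 kHz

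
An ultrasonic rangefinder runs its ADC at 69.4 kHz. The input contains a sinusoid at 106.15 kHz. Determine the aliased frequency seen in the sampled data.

32.65 kHz

106.15 kHz mod fs = 36.75 kHz.
36.75 kHz > fs/2 = 34.7 kHz, folds to fs − 36.75 kHz = 32.65 kHz.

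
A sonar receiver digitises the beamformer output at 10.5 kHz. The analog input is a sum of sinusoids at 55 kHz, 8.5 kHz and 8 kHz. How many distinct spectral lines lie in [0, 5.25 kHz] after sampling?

fs/2 = 5.25 kHz.
55 kHz mod fs = 2.5 kHz.
2.5 kHz ≤ fs/2 = 5.25 kHz, appears at 2.5 kHz.
8.5 kHz > fs/2 = 5.25 kHz, folds to fs − 8.5 kHz = 2 kHz.
8 kHz > fs/2 = 5.25 kHz, folds to fs − 8 kHz = 2.5 kHz.
Distinct values: {2 kHz, 2.5 kHz} → 2.

2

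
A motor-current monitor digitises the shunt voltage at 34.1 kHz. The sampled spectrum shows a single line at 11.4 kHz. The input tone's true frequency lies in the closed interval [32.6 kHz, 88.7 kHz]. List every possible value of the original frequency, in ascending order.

45.5 kHz, 56.8 kHz, 79.6 kHz

Frequencies that alias to 11.4 kHz are k·fs ± 11.4 kHz for integer k ≥ 0.
k=0: 11.4 kHz.
k=1: 22.7 kHz, 45.5 kHz.
k=2: 56.8 kHz, 79.6 kHz.
k=3: 90.9 kHz, 113.7 kHz.
Within [32.6 kHz, 88.7 kHz]: 45.5 kHz, 56.8 kHz, 79.6 kHz.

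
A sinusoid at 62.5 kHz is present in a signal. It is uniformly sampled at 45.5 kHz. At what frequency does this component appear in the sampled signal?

17 kHz

62.5 kHz mod fs = 17 kHz.
17 kHz ≤ fs/2 = 22.75 kHz, appears at 17 kHz.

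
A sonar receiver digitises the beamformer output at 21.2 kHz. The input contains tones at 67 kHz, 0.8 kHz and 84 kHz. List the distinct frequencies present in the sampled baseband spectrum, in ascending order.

fs/2 = 10.6 kHz.
67 kHz mod fs = 3.4 kHz.
3.4 kHz ≤ fs/2 = 10.6 kHz, appears at 3.4 kHz.
0.8 kHz ≤ fs/2 = 10.6 kHz, passes unchanged.
84 kHz mod fs = 20.4 kHz.
20.4 kHz > fs/2 = 10.6 kHz, folds to fs − 20.4 kHz = 0.8 kHz.
Distinct values: {0.8 kHz, 3.4 kHz}.

0.8 kHz, 3.4 kHz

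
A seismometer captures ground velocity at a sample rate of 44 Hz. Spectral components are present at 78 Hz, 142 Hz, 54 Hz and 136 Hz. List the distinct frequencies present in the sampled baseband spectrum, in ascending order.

4 Hz, 10 Hz

fs/2 = 22 Hz.
78 Hz mod fs = 34 Hz.
34 Hz > fs/2 = 22 Hz, folds to fs − 34 Hz = 10 Hz.
142 Hz mod fs = 10 Hz.
10 Hz ≤ fs/2 = 22 Hz, appears at 10 Hz.
54 Hz mod fs = 10 Hz.
10 Hz ≤ fs/2 = 22 Hz, appears at 10 Hz.
136 Hz mod fs = 4 Hz.
4 Hz ≤ fs/2 = 22 Hz, appears at 4 Hz.
Distinct values: {4 Hz, 10 Hz}.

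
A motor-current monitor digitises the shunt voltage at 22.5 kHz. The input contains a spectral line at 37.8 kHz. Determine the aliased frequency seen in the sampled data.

7.2 kHz

37.8 kHz mod fs = 15.3 kHz.
15.3 kHz > fs/2 = 11.25 kHz, folds to fs − 15.3 kHz = 7.2 kHz.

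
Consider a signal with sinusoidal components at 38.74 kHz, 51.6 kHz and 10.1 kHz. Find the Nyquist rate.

103.2 kHz

Highest-frequency component: 51.6 kHz.
Nyquist rate = 2 × 51.6 kHz = 103.2 kHz.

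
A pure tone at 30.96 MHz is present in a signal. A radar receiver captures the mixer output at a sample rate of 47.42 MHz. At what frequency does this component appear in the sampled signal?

30.96 MHz > fs/2 = 23.71 MHz, folds to fs − 30.96 MHz = 16.46 MHz.

16.46 MHz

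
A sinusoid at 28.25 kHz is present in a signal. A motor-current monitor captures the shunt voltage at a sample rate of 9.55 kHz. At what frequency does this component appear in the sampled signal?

28.25 kHz mod fs = 9.15 kHz.
9.15 kHz > fs/2 = 4.775 kHz, folds to fs − 9.15 kHz = 0.4 kHz.

0.4 kHz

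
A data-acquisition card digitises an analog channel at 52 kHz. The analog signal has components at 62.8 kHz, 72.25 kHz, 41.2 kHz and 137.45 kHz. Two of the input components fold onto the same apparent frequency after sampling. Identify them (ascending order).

41.2 kHz, 62.8 kHz

fs/2 = 26 kHz.
62.8 kHz mod fs = 10.8 kHz.
10.8 kHz ≤ fs/2 = 26 kHz, appears at 10.8 kHz.
72.25 kHz mod fs = 20.25 kHz.
20.25 kHz ≤ fs/2 = 26 kHz, appears at 20.25 kHz.
41.2 kHz > fs/2 = 26 kHz, folds to fs − 41.2 kHz = 10.8 kHz.
137.45 kHz mod fs = 33.45 kHz.
33.45 kHz > fs/2 = 26 kHz, folds to fs − 33.45 kHz = 18.55 kHz.
41.2 kHz and 62.8 kHz both map to 10.8 kHz.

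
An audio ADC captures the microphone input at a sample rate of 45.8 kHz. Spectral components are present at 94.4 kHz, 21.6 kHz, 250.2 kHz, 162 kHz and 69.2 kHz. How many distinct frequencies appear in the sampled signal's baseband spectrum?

4

fs/2 = 22.9 kHz.
94.4 kHz mod fs = 2.8 kHz.
2.8 kHz ≤ fs/2 = 22.9 kHz, appears at 2.8 kHz.
21.6 kHz ≤ fs/2 = 22.9 kHz, passes unchanged.
250.2 kHz mod fs = 21.2 kHz.
21.2 kHz ≤ fs/2 = 22.9 kHz, appears at 21.2 kHz.
162 kHz mod fs = 24.6 kHz.
24.6 kHz > fs/2 = 22.9 kHz, folds to fs − 24.6 kHz = 21.2 kHz.
69.2 kHz mod fs = 23.4 kHz.
23.4 kHz > fs/2 = 22.9 kHz, folds to fs − 23.4 kHz = 22.4 kHz.
Distinct values: {2.8 kHz, 21.2 kHz, 21.6 kHz, 22.4 kHz} → 4.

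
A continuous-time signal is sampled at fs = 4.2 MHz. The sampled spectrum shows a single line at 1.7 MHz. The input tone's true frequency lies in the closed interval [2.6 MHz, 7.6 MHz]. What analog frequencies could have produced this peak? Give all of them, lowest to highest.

5.9 MHz, 6.7 MHz

Frequencies that alias to 1.7 MHz are k·fs ± 1.7 MHz for integer k ≥ 0.
k=0: 1.7 MHz.
k=1: 2.5 MHz, 5.9 MHz.
k=2: 6.7 MHz, 10.1 MHz.
k=3: 10.9 MHz, 14.3 MHz.
Within [2.6 MHz, 7.6 MHz]: 5.9 MHz, 6.7 MHz.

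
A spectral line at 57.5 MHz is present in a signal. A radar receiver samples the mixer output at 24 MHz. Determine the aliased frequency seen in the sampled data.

57.5 MHz mod fs = 9.5 MHz.
9.5 MHz ≤ fs/2 = 12 MHz, appears at 9.5 MHz.

9.5 MHz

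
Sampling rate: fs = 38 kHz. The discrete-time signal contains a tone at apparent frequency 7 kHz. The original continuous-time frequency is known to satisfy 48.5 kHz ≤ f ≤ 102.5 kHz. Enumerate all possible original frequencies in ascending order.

Frequencies that alias to 7 kHz are k·fs ± 7 kHz for integer k ≥ 0.
k=0: 7 kHz.
k=1: 31 kHz, 45 kHz.
k=2: 69 kHz, 83 kHz.
k=3: 107 kHz, 121 kHz.
Within [48.5 kHz, 102.5 kHz]: 69 kHz, 83 kHz.

69 kHz, 83 kHz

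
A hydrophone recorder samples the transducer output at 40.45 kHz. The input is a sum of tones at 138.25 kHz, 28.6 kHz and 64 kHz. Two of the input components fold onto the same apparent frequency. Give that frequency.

fs/2 = 20.225 kHz.
138.25 kHz mod fs = 16.9 kHz.
16.9 kHz ≤ fs/2 = 20.225 kHz, appears at 16.9 kHz.
28.6 kHz > fs/2 = 20.225 kHz, folds to fs − 28.6 kHz = 11.85 kHz.
64 kHz mod fs = 23.55 kHz.
23.55 kHz > fs/2 = 20.225 kHz, folds to fs − 23.55 kHz = 16.9 kHz.
64 kHz and 138.25 kHz both map to 16.9 kHz.

16.9 kHz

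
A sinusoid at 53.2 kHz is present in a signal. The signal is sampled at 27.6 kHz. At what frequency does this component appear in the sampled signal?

2 kHz

53.2 kHz mod fs = 25.6 kHz.
25.6 kHz > fs/2 = 13.8 kHz, folds to fs − 25.6 kHz = 2 kHz.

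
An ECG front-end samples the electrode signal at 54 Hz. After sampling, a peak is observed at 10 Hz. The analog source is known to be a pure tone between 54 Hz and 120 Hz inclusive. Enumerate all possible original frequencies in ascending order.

Frequencies that alias to 10 Hz are k·fs ± 10 Hz for integer k ≥ 0.
k=0: 10 Hz.
k=1: 44 Hz, 64 Hz.
k=2: 98 Hz, 118 Hz.
k=3: 152 Hz, 172 Hz.
Within [54 Hz, 120 Hz]: 64 Hz, 98 Hz, 118 Hz.

64 Hz, 98 Hz, 118 Hz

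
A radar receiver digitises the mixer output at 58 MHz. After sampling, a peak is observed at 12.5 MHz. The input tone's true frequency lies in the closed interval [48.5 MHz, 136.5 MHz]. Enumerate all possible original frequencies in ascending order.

Frequencies that alias to 12.5 MHz are k·fs ± 12.5 MHz for integer k ≥ 0.
k=0: 12.5 MHz.
k=1: 45.5 MHz, 70.5 MHz.
k=2: 103.5 MHz, 128.5 MHz.
k=3: 161.5 MHz, 186.5 MHz.
Within [48.5 MHz, 136.5 MHz]: 70.5 MHz, 103.5 MHz, 128.5 MHz.

70.5 MHz, 103.5 MHz, 128.5 MHz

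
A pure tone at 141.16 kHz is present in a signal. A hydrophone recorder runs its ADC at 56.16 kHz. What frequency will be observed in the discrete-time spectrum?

141.16 kHz mod fs = 28.84 kHz.
28.84 kHz > fs/2 = 28.08 kHz, folds to fs − 28.84 kHz = 27.32 kHz.

27.32 kHz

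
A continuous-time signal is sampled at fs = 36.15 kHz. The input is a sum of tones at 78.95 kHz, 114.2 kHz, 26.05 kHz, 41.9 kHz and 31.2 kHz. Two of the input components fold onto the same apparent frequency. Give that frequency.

fs/2 = 18.075 kHz.
78.95 kHz mod fs = 6.65 kHz.
6.65 kHz ≤ fs/2 = 18.075 kHz, appears at 6.65 kHz.
114.2 kHz mod fs = 5.75 kHz.
5.75 kHz ≤ fs/2 = 18.075 kHz, appears at 5.75 kHz.
26.05 kHz > fs/2 = 18.075 kHz, folds to fs − 26.05 kHz = 10.1 kHz.
41.9 kHz mod fs = 5.75 kHz.
5.75 kHz ≤ fs/2 = 18.075 kHz, appears at 5.75 kHz.
31.2 kHz > fs/2 = 18.075 kHz, folds to fs − 31.2 kHz = 4.95 kHz.
41.9 kHz and 114.2 kHz both map to 5.75 kHz.

5.75 kHz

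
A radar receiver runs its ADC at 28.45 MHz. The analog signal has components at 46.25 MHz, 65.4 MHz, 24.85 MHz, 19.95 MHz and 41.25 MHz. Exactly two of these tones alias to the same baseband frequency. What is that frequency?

fs/2 = 14.225 MHz.
46.25 MHz mod fs = 17.8 MHz.
17.8 MHz > fs/2 = 14.225 MHz, folds to fs − 17.8 MHz = 10.65 MHz.
65.4 MHz mod fs = 8.5 MHz.
8.5 MHz ≤ fs/2 = 14.225 MHz, appears at 8.5 MHz.
24.85 MHz > fs/2 = 14.225 MHz, folds to fs − 24.85 MHz = 3.6 MHz.
19.95 MHz > fs/2 = 14.225 MHz, folds to fs − 19.95 MHz = 8.5 MHz.
41.25 MHz mod fs = 12.8 MHz.
12.8 MHz ≤ fs/2 = 14.225 MHz, appears at 12.8 MHz.
19.95 MHz and 65.4 MHz both map to 8.5 MHz.

8.5 MHz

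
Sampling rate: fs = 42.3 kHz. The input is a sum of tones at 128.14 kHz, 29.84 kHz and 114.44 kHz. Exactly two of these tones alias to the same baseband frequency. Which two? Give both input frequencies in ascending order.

fs/2 = 21.15 kHz.
128.14 kHz mod fs = 1.24 kHz.
1.24 kHz ≤ fs/2 = 21.15 kHz, appears at 1.24 kHz.
29.84 kHz > fs/2 = 21.15 kHz, folds to fs − 29.84 kHz = 12.46 kHz.
114.44 kHz mod fs = 29.84 kHz.
29.84 kHz > fs/2 = 21.15 kHz, folds to fs − 29.84 kHz = 12.46 kHz.
29.84 kHz and 114.44 kHz both map to 12.46 kHz.

29.84 kHz, 114.44 kHz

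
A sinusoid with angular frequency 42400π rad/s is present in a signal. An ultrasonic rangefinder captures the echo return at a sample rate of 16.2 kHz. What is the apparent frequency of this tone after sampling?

ω = 42400π rad/s → f = ω/(2π) = 21200 Hz = 21.2 kHz.
21.2 kHz mod fs = 5 kHz.
5 kHz ≤ fs/2 = 8.1 kHz, appears at 5 kHz.

5 kHz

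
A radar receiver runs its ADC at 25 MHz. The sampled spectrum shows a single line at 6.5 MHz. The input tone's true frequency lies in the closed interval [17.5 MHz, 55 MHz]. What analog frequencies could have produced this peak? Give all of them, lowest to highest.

18.5 MHz, 31.5 MHz, 43.5 MHz

Frequencies that alias to 6.5 MHz are k·fs ± 6.5 MHz for integer k ≥ 0.
k=0: 6.5 MHz.
k=1: 18.5 MHz, 31.5 MHz.
k=2: 43.5 MHz, 56.5 MHz.
k=3: 68.5 MHz, 81.5 MHz.
Within [17.5 MHz, 55 MHz]: 18.5 MHz, 31.5 MHz, 43.5 MHz.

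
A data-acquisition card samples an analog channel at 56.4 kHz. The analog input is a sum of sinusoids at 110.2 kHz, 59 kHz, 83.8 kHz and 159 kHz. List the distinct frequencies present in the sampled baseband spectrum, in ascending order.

2.6 kHz, 10.2 kHz, 27.4 kHz

fs/2 = 28.2 kHz.
110.2 kHz mod fs = 53.8 kHz.
53.8 kHz > fs/2 = 28.2 kHz, folds to fs − 53.8 kHz = 2.6 kHz.
59 kHz mod fs = 2.6 kHz.
2.6 kHz ≤ fs/2 = 28.2 kHz, appears at 2.6 kHz.
83.8 kHz mod fs = 27.4 kHz.
27.4 kHz ≤ fs/2 = 28.2 kHz, appears at 27.4 kHz.
159 kHz mod fs = 46.2 kHz.
46.2 kHz > fs/2 = 28.2 kHz, folds to fs − 46.2 kHz = 10.2 kHz.
Distinct values: {2.6 kHz, 10.2 kHz, 27.4 kHz}.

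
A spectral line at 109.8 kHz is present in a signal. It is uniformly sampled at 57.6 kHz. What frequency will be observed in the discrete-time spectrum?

5.4 kHz

109.8 kHz mod fs = 52.2 kHz.
52.2 kHz > fs/2 = 28.8 kHz, folds to fs − 52.2 kHz = 5.4 kHz.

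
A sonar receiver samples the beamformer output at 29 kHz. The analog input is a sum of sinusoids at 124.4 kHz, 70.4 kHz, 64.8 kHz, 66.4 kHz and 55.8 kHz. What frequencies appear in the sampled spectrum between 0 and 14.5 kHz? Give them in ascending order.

fs/2 = 14.5 kHz.
124.4 kHz mod fs = 8.4 kHz.
8.4 kHz ≤ fs/2 = 14.5 kHz, appears at 8.4 kHz.
70.4 kHz mod fs = 12.4 kHz.
12.4 kHz ≤ fs/2 = 14.5 kHz, appears at 12.4 kHz.
64.8 kHz mod fs = 6.8 kHz.
6.8 kHz ≤ fs/2 = 14.5 kHz, appears at 6.8 kHz.
66.4 kHz mod fs = 8.4 kHz.
8.4 kHz ≤ fs/2 = 14.5 kHz, appears at 8.4 kHz.
55.8 kHz mod fs = 26.8 kHz.
26.8 kHz > fs/2 = 14.5 kHz, folds to fs − 26.8 kHz = 2.2 kHz.
Distinct values: {2.2 kHz, 6.8 kHz, 8.4 kHz, 12.4 kHz}.

2.2 kHz, 6.8 kHz, 8.4 kHz, 12.4 kHz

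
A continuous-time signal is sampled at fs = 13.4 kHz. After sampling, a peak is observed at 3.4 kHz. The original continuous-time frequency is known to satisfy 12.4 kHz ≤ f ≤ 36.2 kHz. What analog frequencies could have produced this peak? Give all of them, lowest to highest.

16.8 kHz, 23.4 kHz, 30.2 kHz

Frequencies that alias to 3.4 kHz are k·fs ± 3.4 kHz for integer k ≥ 0.
k=0: 3.4 kHz.
k=1: 10 kHz, 16.8 kHz.
k=2: 23.4 kHz, 30.2 kHz.
k=3: 36.8 kHz, 43.6 kHz.
Within [12.4 kHz, 36.2 kHz]: 16.8 kHz, 23.4 kHz, 30.2 kHz.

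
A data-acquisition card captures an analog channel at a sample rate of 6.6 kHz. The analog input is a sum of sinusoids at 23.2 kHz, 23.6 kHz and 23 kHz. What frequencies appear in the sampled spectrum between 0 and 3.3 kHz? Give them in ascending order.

2.8 kHz, 3.2 kHz

fs/2 = 3.3 kHz.
23.2 kHz mod fs = 3.4 kHz.
3.4 kHz > fs/2 = 3.3 kHz, folds to fs − 3.4 kHz = 3.2 kHz.
23.6 kHz mod fs = 3.8 kHz.
3.8 kHz > fs/2 = 3.3 kHz, folds to fs − 3.8 kHz = 2.8 kHz.
23 kHz mod fs = 3.2 kHz.
3.2 kHz ≤ fs/2 = 3.3 kHz, appears at 3.2 kHz.
Distinct values: {2.8 kHz, 3.2 kHz}.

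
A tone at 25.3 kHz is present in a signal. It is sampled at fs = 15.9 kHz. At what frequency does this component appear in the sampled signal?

25.3 kHz mod fs = 9.4 kHz.
9.4 kHz > fs/2 = 7.95 kHz, folds to fs − 9.4 kHz = 6.5 kHz.

6.5 kHz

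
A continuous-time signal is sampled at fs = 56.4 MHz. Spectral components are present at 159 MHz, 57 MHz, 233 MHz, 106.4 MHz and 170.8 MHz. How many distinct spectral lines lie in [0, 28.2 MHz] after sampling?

5

fs/2 = 28.2 MHz.
159 MHz mod fs = 46.2 MHz.
46.2 MHz > fs/2 = 28.2 MHz, folds to fs − 46.2 MHz = 10.2 MHz.
57 MHz mod fs = 0.6 MHz.
0.6 MHz ≤ fs/2 = 28.2 MHz, appears at 0.6 MHz.
233 MHz mod fs = 7.4 MHz.
7.4 MHz ≤ fs/2 = 28.2 MHz, appears at 7.4 MHz.
106.4 MHz mod fs = 50 MHz.
50 MHz > fs/2 = 28.2 MHz, folds to fs − 50 MHz = 6.4 MHz.
170.8 MHz mod fs = 1.6 MHz.
1.6 MHz ≤ fs/2 = 28.2 MHz, appears at 1.6 MHz.
Distinct values: {0.6 MHz, 1.6 MHz, 6.4 MHz, 7.4 MHz, 10.2 MHz} → 5.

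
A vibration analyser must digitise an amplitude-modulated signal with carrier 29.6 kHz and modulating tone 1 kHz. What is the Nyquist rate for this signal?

AM sidebands sit at fc ± fm = 28.6 kHz and 30.6 kHz.
Highest-frequency component: 30.6 kHz.
Nyquist rate = 2 × 30.6 kHz = 61.2 kHz.

61.2 kHz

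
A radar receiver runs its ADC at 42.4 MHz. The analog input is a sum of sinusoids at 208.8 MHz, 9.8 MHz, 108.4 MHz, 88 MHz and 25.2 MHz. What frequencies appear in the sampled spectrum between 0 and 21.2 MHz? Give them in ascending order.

3.2 MHz, 9.8 MHz, 17.2 MHz, 18.8 MHz

fs/2 = 21.2 MHz.
208.8 MHz mod fs = 39.2 MHz.
39.2 MHz > fs/2 = 21.2 MHz, folds to fs − 39.2 MHz = 3.2 MHz.
9.8 MHz ≤ fs/2 = 21.2 MHz, passes unchanged.
108.4 MHz mod fs = 23.6 MHz.
23.6 MHz > fs/2 = 21.2 MHz, folds to fs − 23.6 MHz = 18.8 MHz.
88 MHz mod fs = 3.2 MHz.
3.2 MHz ≤ fs/2 = 21.2 MHz, appears at 3.2 MHz.
25.2 MHz > fs/2 = 21.2 MHz, folds to fs − 25.2 MHz = 17.2 MHz.
Distinct values: {3.2 MHz, 9.8 MHz, 17.2 MHz, 18.8 MHz}.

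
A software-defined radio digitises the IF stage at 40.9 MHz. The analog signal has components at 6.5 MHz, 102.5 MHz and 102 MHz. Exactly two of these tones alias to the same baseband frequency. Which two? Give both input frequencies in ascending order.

102 MHz, 102.5 MHz

fs/2 = 20.45 MHz.
6.5 MHz ≤ fs/2 = 20.45 MHz, passes unchanged.
102.5 MHz mod fs = 20.7 MHz.
20.7 MHz > fs/2 = 20.45 MHz, folds to fs − 20.7 MHz = 20.2 MHz.
102 MHz mod fs = 20.2 MHz.
20.2 MHz ≤ fs/2 = 20.45 MHz, appears at 20.2 MHz.
102 MHz and 102.5 MHz both map to 20.2 MHz.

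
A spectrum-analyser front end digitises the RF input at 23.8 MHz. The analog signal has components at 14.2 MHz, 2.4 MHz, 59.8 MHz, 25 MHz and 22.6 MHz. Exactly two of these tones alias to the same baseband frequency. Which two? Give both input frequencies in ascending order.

fs/2 = 11.9 MHz.
14.2 MHz > fs/2 = 11.9 MHz, folds to fs − 14.2 MHz = 9.6 MHz.
2.4 MHz ≤ fs/2 = 11.9 MHz, passes unchanged.
59.8 MHz mod fs = 12.2 MHz.
12.2 MHz > fs/2 = 11.9 MHz, folds to fs − 12.2 MHz = 11.6 MHz.
25 MHz mod fs = 1.2 MHz.
1.2 MHz ≤ fs/2 = 11.9 MHz, appears at 1.2 MHz.
22.6 MHz > fs/2 = 11.9 MHz, folds to fs − 22.6 MHz = 1.2 MHz.
22.6 MHz and 25 MHz both map to 1.2 MHz.

22.6 MHz, 25 MHz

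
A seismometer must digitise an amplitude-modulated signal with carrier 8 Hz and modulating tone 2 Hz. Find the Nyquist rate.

AM sidebands sit at fc ± fm = 6 Hz and 10 Hz.
Highest-frequency component: 10 Hz.
Nyquist rate = 2 × 10 Hz = 20 Hz.

20 Hz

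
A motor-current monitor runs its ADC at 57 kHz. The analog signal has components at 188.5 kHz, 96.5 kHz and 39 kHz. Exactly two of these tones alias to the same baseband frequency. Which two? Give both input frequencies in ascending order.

fs/2 = 28.5 kHz.
188.5 kHz mod fs = 17.5 kHz.
17.5 kHz ≤ fs/2 = 28.5 kHz, appears at 17.5 kHz.
96.5 kHz mod fs = 39.5 kHz.
39.5 kHz > fs/2 = 28.5 kHz, folds to fs − 39.5 kHz = 17.5 kHz.
39 kHz > fs/2 = 28.5 kHz, folds to fs − 39 kHz = 18 kHz.
96.5 kHz and 188.5 kHz both map to 17.5 kHz.

96.5 kHz, 188.5 kHz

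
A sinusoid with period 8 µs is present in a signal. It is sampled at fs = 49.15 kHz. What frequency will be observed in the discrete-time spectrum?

22.45 kHz

T = 8 µs → f = 1/T = 125 kHz.
125 kHz mod fs = 26.7 kHz.
26.7 kHz > fs/2 = 24.575 kHz, folds to fs − 26.7 kHz = 22.45 kHz.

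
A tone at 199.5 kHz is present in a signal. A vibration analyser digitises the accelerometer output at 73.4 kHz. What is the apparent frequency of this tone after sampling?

199.5 kHz mod fs = 52.7 kHz.
52.7 kHz > fs/2 = 36.7 kHz, folds to fs − 52.7 kHz = 20.7 kHz.

20.7 kHz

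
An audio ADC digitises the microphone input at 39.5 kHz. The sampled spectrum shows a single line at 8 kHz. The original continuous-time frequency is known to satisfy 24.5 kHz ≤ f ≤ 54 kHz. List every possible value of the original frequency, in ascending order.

Frequencies that alias to 8 kHz are k·fs ± 8 kHz for integer k ≥ 0.
k=0: 8 kHz.
k=1: 31.5 kHz, 47.5 kHz.
k=2: 71 kHz, 87 kHz.
Within [24.5 kHz, 54 kHz]: 31.5 kHz, 47.5 kHz.

31.5 kHz, 47.5 kHz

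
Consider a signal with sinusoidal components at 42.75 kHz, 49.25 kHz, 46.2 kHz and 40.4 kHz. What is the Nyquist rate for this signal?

Highest-frequency component: 49.25 kHz.
Nyquist rate = 2 × 49.25 kHz = 98.5 kHz.

98.5 kHz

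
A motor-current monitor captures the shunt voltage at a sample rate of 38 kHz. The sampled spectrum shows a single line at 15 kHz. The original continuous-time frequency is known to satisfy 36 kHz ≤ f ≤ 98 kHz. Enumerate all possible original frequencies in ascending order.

53 kHz, 61 kHz, 91 kHz

Frequencies that alias to 15 kHz are k·fs ± 15 kHz for integer k ≥ 0.
k=0: 15 kHz.
k=1: 23 kHz, 53 kHz.
k=2: 61 kHz, 91 kHz.
k=3: 99 kHz, 129 kHz.
Within [36 kHz, 98 kHz]: 53 kHz, 61 kHz, 91 kHz.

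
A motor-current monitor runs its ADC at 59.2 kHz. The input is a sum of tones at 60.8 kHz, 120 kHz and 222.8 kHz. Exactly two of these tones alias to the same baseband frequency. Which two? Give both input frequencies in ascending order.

fs/2 = 29.6 kHz.
60.8 kHz mod fs = 1.6 kHz.
1.6 kHz ≤ fs/2 = 29.6 kHz, appears at 1.6 kHz.
120 kHz mod fs = 1.6 kHz.
1.6 kHz ≤ fs/2 = 29.6 kHz, appears at 1.6 kHz.
222.8 kHz mod fs = 45.2 kHz.
45.2 kHz > fs/2 = 29.6 kHz, folds to fs − 45.2 kHz = 14 kHz.
60.8 kHz and 120 kHz both map to 1.6 kHz.

60.8 kHz, 120 kHz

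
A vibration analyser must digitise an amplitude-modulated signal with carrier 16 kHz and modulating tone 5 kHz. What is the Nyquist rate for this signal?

42 kHz

AM sidebands sit at fc ± fm = 11 kHz and 21 kHz.
Highest-frequency component: 21 kHz.
Nyquist rate = 2 × 21 kHz = 42 kHz.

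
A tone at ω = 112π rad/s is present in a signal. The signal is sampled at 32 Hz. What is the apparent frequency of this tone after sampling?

8 Hz

ω = 112π rad/s → f = ω/(2π) = 56 Hz.
56 Hz mod fs = 24 Hz.
24 Hz > fs/2 = 16 Hz, folds to fs − 24 Hz = 8 Hz.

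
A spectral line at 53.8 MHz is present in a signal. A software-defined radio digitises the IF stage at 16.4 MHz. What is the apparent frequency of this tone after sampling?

4.6 MHz

53.8 MHz mod fs = 4.6 MHz.
4.6 MHz ≤ fs/2 = 8.2 MHz, appears at 4.6 MHz.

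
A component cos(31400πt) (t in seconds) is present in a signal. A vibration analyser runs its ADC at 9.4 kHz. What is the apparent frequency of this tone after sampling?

3.1 kHz

ω = 31400π rad/s → f = ω/(2π) = 15700 Hz = 15.7 kHz.
15.7 kHz mod fs = 6.3 kHz.
6.3 kHz > fs/2 = 4.7 kHz, folds to fs − 6.3 kHz = 3.1 kHz.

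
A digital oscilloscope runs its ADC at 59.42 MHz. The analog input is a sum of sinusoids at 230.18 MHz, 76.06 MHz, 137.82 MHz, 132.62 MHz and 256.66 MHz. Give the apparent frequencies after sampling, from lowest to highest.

fs/2 = 29.71 MHz.
230.18 MHz mod fs = 51.92 MHz.
51.92 MHz > fs/2 = 29.71 MHz, folds to fs − 51.92 MHz = 7.5 MHz.
76.06 MHz mod fs = 16.64 MHz.
16.64 MHz ≤ fs/2 = 29.71 MHz, appears at 16.64 MHz.
137.82 MHz mod fs = 18.98 MHz.
18.98 MHz ≤ fs/2 = 29.71 MHz, appears at 18.98 MHz.
132.62 MHz mod fs = 13.78 MHz.
13.78 MHz ≤ fs/2 = 29.71 MHz, appears at 13.78 MHz.
256.66 MHz mod fs = 18.98 MHz.
18.98 MHz ≤ fs/2 = 29.71 MHz, appears at 18.98 MHz.
Distinct values: {7.5 MHz, 13.78 MHz, 16.64 MHz, 18.98 MHz}.

7.5 MHz, 13.78 MHz, 16.64 MHz, 18.98 MHz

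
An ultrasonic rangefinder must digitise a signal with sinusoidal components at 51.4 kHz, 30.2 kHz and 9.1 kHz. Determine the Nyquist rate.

102.8 kHz

Highest-frequency component: 51.4 kHz.
Nyquist rate = 2 × 51.4 kHz = 102.8 kHz.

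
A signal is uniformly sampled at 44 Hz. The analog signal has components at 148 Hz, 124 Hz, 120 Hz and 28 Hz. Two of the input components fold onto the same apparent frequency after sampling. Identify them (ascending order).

fs/2 = 22 Hz.
148 Hz mod fs = 16 Hz.
16 Hz ≤ fs/2 = 22 Hz, appears at 16 Hz.
124 Hz mod fs = 36 Hz.
36 Hz > fs/2 = 22 Hz, folds to fs − 36 Hz = 8 Hz.
120 Hz mod fs = 32 Hz.
32 Hz > fs/2 = 22 Hz, folds to fs − 32 Hz = 12 Hz.
28 Hz > fs/2 = 22 Hz, folds to fs − 28 Hz = 16 Hz.
28 Hz and 148 Hz both map to 16 Hz.

28 Hz, 148 Hz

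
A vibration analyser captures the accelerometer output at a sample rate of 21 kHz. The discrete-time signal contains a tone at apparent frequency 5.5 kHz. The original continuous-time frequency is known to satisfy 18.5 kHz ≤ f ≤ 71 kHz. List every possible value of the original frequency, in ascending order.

Frequencies that alias to 5.5 kHz are k·fs ± 5.5 kHz for integer k ≥ 0.
k=0: 5.5 kHz.
k=1: 15.5 kHz, 26.5 kHz.
k=2: 36.5 kHz, 47.5 kHz.
k=3: 57.5 kHz, 68.5 kHz.
k=4: 78.5 kHz, 89.5 kHz.
Within [18.5 kHz, 71 kHz]: 26.5 kHz, 36.5 kHz, 47.5 kHz, 57.5 kHz, 68.5 kHz.

26.5 kHz, 36.5 kHz, 47.5 kHz, 57.5 kHz, 68.5 kHz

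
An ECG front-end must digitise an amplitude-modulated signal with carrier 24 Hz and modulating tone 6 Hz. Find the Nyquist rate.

AM sidebands sit at fc ± fm = 18 Hz and 30 Hz.
Highest-frequency component: 30 Hz.
Nyquist rate = 2 × 30 Hz = 60 Hz.

60 Hz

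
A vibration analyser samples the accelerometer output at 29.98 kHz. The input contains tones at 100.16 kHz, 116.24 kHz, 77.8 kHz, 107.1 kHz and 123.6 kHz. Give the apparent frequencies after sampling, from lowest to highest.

3.68 kHz, 10.22 kHz, 12.14 kHz, 12.82 kHz

fs/2 = 14.99 kHz.
100.16 kHz mod fs = 10.22 kHz.
10.22 kHz ≤ fs/2 = 14.99 kHz, appears at 10.22 kHz.
116.24 kHz mod fs = 26.3 kHz.
26.3 kHz > fs/2 = 14.99 kHz, folds to fs − 26.3 kHz = 3.68 kHz.
77.8 kHz mod fs = 17.84 kHz.
17.84 kHz > fs/2 = 14.99 kHz, folds to fs − 17.84 kHz = 12.14 kHz.
107.1 kHz mod fs = 17.16 kHz.
17.16 kHz > fs/2 = 14.99 kHz, folds to fs − 17.16 kHz = 12.82 kHz.
123.6 kHz mod fs = 3.68 kHz.
3.68 kHz ≤ fs/2 = 14.99 kHz, appears at 3.68 kHz.
Distinct values: {3.68 kHz, 10.22 kHz, 12.14 kHz, 12.82 kHz}.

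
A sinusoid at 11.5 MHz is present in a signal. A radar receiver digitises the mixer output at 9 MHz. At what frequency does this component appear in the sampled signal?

11.5 MHz mod fs = 2.5 MHz.
2.5 MHz ≤ fs/2 = 4.5 MHz, appears at 2.5 MHz.

2.5 MHz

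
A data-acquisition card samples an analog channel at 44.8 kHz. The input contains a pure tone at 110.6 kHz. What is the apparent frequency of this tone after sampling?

21 kHz

110.6 kHz mod fs = 21 kHz.
21 kHz ≤ fs/2 = 22.4 kHz, appears at 21 kHz.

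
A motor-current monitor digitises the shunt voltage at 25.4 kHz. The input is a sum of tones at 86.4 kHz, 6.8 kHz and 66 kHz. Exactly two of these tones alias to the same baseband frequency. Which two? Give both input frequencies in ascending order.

66 kHz, 86.4 kHz

fs/2 = 12.7 kHz.
86.4 kHz mod fs = 10.2 kHz.
10.2 kHz ≤ fs/2 = 12.7 kHz, appears at 10.2 kHz.
6.8 kHz ≤ fs/2 = 12.7 kHz, passes unchanged.
66 kHz mod fs = 15.2 kHz.
15.2 kHz > fs/2 = 12.7 kHz, folds to fs − 15.2 kHz = 10.2 kHz.
66 kHz and 86.4 kHz both map to 10.2 kHz.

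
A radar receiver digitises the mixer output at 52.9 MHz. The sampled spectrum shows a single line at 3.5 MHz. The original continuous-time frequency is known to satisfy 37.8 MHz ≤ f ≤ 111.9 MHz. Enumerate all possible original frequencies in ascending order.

Frequencies that alias to 3.5 MHz are k·fs ± 3.5 MHz for integer k ≥ 0.
k=0: 3.5 MHz.
k=1: 49.4 MHz, 56.4 MHz.
k=2: 102.3 MHz, 109.3 MHz.
k=3: 155.2 MHz, 162.2 MHz.
Within [37.8 MHz, 111.9 MHz]: 49.4 MHz, 56.4 MHz, 102.3 MHz, 109.3 MHz.

49.4 MHz, 56.4 MHz, 102.3 MHz, 109.3 MHz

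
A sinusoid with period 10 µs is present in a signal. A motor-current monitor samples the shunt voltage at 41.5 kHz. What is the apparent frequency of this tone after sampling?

17 kHz

T = 10 µs → f = 1/T = 100 kHz.
100 kHz mod fs = 17 kHz.
17 kHz ≤ fs/2 = 20.75 kHz, appears at 17 kHz.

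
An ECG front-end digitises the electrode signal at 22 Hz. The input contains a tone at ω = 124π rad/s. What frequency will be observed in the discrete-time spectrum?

4 Hz

ω = 124π rad/s → f = ω/(2π) = 62 Hz.
62 Hz mod fs = 18 Hz.
18 Hz > fs/2 = 11 Hz, folds to fs − 18 Hz = 4 Hz.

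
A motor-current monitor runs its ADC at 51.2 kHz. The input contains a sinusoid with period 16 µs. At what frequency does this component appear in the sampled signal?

T = 16 µs → f = 1/T = 62.5 kHz.
62.5 kHz mod fs = 11.3 kHz.
11.3 kHz ≤ fs/2 = 25.6 kHz, appears at 11.3 kHz.

11.3 kHz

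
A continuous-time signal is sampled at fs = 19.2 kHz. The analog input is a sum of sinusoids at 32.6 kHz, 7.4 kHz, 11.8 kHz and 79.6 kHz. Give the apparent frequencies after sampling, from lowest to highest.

2.8 kHz, 5.8 kHz, 7.4 kHz

fs/2 = 9.6 kHz.
32.6 kHz mod fs = 13.4 kHz.
13.4 kHz > fs/2 = 9.6 kHz, folds to fs − 13.4 kHz = 5.8 kHz.
7.4 kHz ≤ fs/2 = 9.6 kHz, passes unchanged.
11.8 kHz > fs/2 = 9.6 kHz, folds to fs − 11.8 kHz = 7.4 kHz.
79.6 kHz mod fs = 2.8 kHz.
2.8 kHz ≤ fs/2 = 9.6 kHz, appears at 2.8 kHz.
Distinct values: {2.8 kHz, 5.8 kHz, 7.4 kHz}.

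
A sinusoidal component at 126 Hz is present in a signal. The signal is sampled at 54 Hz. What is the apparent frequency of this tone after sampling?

18 Hz

126 Hz mod fs = 18 Hz.
18 Hz ≤ fs/2 = 27 Hz, appears at 18 Hz.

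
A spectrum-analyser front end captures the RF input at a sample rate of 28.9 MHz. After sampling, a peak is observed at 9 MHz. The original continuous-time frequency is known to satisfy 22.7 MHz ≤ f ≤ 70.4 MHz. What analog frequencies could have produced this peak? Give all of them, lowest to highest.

Frequencies that alias to 9 MHz are k·fs ± 9 MHz for integer k ≥ 0.
k=0: 9 MHz.
k=1: 19.9 MHz, 37.9 MHz.
k=2: 48.8 MHz, 66.8 MHz.
k=3: 77.7 MHz, 95.7 MHz.
Within [22.7 MHz, 70.4 MHz]: 37.9 MHz, 48.8 MHz, 66.8 MHz.

37.9 MHz, 48.8 MHz, 66.8 MHz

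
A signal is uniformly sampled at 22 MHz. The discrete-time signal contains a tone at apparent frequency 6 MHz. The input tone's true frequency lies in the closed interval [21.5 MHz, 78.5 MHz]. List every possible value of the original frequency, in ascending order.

Frequencies that alias to 6 MHz are k·fs ± 6 MHz for integer k ≥ 0.
k=0: 6 MHz.
k=1: 16 MHz, 28 MHz.
k=2: 38 MHz, 50 MHz.
k=3: 60 MHz, 72 MHz.
k=4: 82 MHz, 94 MHz.
Within [21.5 MHz, 78.5 MHz]: 28 MHz, 38 MHz, 50 MHz, 60 MHz, 72 MHz.

28 MHz, 38 MHz, 50 MHz, 60 MHz, 72 MHz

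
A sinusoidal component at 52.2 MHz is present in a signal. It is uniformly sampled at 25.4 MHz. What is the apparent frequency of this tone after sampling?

52.2 MHz mod fs = 1.4 MHz.
1.4 MHz ≤ fs/2 = 12.7 MHz, appears at 1.4 MHz.

1.4 MHz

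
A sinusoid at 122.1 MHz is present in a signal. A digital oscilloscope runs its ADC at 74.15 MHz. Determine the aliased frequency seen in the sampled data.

122.1 MHz mod fs = 47.95 MHz.
47.95 MHz > fs/2 = 37.075 MHz, folds to fs − 47.95 MHz = 26.2 MHz.

26.2 MHz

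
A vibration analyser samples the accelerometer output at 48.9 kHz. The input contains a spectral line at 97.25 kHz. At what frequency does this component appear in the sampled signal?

0.55 kHz

97.25 kHz mod fs = 48.35 kHz.
48.35 kHz > fs/2 = 24.45 kHz, folds to fs − 48.35 kHz = 0.55 kHz.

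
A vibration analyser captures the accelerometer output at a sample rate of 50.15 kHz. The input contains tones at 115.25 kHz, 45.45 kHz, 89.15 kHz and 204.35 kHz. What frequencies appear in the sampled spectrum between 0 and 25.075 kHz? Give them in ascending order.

3.75 kHz, 4.7 kHz, 11.15 kHz, 14.95 kHz

fs/2 = 25.075 kHz.
115.25 kHz mod fs = 14.95 kHz.
14.95 kHz ≤ fs/2 = 25.075 kHz, appears at 14.95 kHz.
45.45 kHz > fs/2 = 25.075 kHz, folds to fs − 45.45 kHz = 4.7 kHz.
89.15 kHz mod fs = 39 kHz.
39 kHz > fs/2 = 25.075 kHz, folds to fs − 39 kHz = 11.15 kHz.
204.35 kHz mod fs = 3.75 kHz.
3.75 kHz ≤ fs/2 = 25.075 kHz, appears at 3.75 kHz.
Distinct values: {3.75 kHz, 4.7 kHz, 11.15 kHz, 14.95 kHz}.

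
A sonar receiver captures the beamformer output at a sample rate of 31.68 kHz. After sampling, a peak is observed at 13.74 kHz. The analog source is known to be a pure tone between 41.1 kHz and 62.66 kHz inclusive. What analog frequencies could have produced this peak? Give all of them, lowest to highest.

Frequencies that alias to 13.74 kHz are k·fs ± 13.74 kHz for integer k ≥ 0.
k=0: 13.74 kHz.
k=1: 17.94 kHz, 45.42 kHz.
k=2: 49.62 kHz, 77.1 kHz.
k=3: 81.3 kHz, 108.78 kHz.
Within [41.1 kHz, 62.66 kHz]: 45.42 kHz, 49.62 kHz.

45.42 kHz, 49.62 kHz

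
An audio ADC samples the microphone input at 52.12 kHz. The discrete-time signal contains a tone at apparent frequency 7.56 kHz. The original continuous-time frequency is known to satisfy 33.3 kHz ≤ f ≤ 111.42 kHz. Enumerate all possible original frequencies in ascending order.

44.56 kHz, 59.68 kHz, 96.68 kHz

Frequencies that alias to 7.56 kHz are k·fs ± 7.56 kHz for integer k ≥ 0.
k=0: 7.56 kHz.
k=1: 44.56 kHz, 59.68 kHz.
k=2: 96.68 kHz, 111.8 kHz.
k=3: 148.8 kHz, 163.92 kHz.
Within [33.3 kHz, 111.42 kHz]: 44.56 kHz, 59.68 kHz, 96.68 kHz.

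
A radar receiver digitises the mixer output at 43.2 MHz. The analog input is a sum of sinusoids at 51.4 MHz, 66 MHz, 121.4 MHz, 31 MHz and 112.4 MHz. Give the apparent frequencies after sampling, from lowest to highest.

fs/2 = 21.6 MHz.
51.4 MHz mod fs = 8.2 MHz.
8.2 MHz ≤ fs/2 = 21.6 MHz, appears at 8.2 MHz.
66 MHz mod fs = 22.8 MHz.
22.8 MHz > fs/2 = 21.6 MHz, folds to fs − 22.8 MHz = 20.4 MHz.
121.4 MHz mod fs = 35 MHz.
35 MHz > fs/2 = 21.6 MHz, folds to fs − 35 MHz = 8.2 MHz.
31 MHz > fs/2 = 21.6 MHz, folds to fs − 31 MHz = 12.2 MHz.
112.4 MHz mod fs = 26 MHz.
26 MHz > fs/2 = 21.6 MHz, folds to fs − 26 MHz = 17.2 MHz.
Distinct values: {8.2 MHz, 12.2 MHz, 17.2 MHz, 20.4 MHz}.

8.2 MHz, 12.2 MHz, 17.2 MHz, 20.4 MHz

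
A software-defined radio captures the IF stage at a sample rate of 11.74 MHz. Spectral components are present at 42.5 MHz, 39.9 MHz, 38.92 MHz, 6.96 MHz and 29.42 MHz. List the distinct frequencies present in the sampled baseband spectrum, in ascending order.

3.7 MHz, 4.46 MHz, 4.68 MHz, 4.78 MHz, 5.8 MHz

fs/2 = 5.87 MHz.
42.5 MHz mod fs = 7.28 MHz.
7.28 MHz > fs/2 = 5.87 MHz, folds to fs − 7.28 MHz = 4.46 MHz.
39.9 MHz mod fs = 4.68 MHz.
4.68 MHz ≤ fs/2 = 5.87 MHz, appears at 4.68 MHz.
38.92 MHz mod fs = 3.7 MHz.
3.7 MHz ≤ fs/2 = 5.87 MHz, appears at 3.7 MHz.
6.96 MHz > fs/2 = 5.87 MHz, folds to fs − 6.96 MHz = 4.78 MHz.
29.42 MHz mod fs = 5.94 MHz.
5.94 MHz > fs/2 = 5.87 MHz, folds to fs − 5.94 MHz = 5.8 MHz.
Distinct values: {3.7 MHz, 4.46 MHz, 4.68 MHz, 4.78 MHz, 5.8 MHz}.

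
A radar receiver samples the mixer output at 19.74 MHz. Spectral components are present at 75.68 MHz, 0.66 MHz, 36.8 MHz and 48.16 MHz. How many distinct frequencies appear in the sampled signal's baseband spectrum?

fs/2 = 9.87 MHz.
75.68 MHz mod fs = 16.46 MHz.
16.46 MHz > fs/2 = 9.87 MHz, folds to fs − 16.46 MHz = 3.28 MHz.
0.66 MHz ≤ fs/2 = 9.87 MHz, passes unchanged.
36.8 MHz mod fs = 17.06 MHz.
17.06 MHz > fs/2 = 9.87 MHz, folds to fs − 17.06 MHz = 2.68 MHz.
48.16 MHz mod fs = 8.68 MHz.
8.68 MHz ≤ fs/2 = 9.87 MHz, appears at 8.68 MHz.
Distinct values: {0.66 MHz, 2.68 MHz, 3.28 MHz, 8.68 MHz} → 4.

4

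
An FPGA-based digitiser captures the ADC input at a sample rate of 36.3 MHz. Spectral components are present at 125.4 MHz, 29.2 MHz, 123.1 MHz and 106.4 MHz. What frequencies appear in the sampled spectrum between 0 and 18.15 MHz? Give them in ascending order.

2.5 MHz, 7.1 MHz, 14.2 MHz, 16.5 MHz

fs/2 = 18.15 MHz.
125.4 MHz mod fs = 16.5 MHz.
16.5 MHz ≤ fs/2 = 18.15 MHz, appears at 16.5 MHz.
29.2 MHz > fs/2 = 18.15 MHz, folds to fs − 29.2 MHz = 7.1 MHz.
123.1 MHz mod fs = 14.2 MHz.
14.2 MHz ≤ fs/2 = 18.15 MHz, appears at 14.2 MHz.
106.4 MHz mod fs = 33.8 MHz.
33.8 MHz > fs/2 = 18.15 MHz, folds to fs − 33.8 MHz = 2.5 MHz.
Distinct values: {2.5 MHz, 7.1 MHz, 14.2 MHz, 16.5 MHz}.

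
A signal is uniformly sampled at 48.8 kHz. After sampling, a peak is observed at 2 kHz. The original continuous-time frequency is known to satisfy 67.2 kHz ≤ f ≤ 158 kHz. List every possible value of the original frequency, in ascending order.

95.6 kHz, 99.6 kHz, 144.4 kHz, 148.4 kHz

Frequencies that alias to 2 kHz are k·fs ± 2 kHz for integer k ≥ 0.
k=0: 2 kHz.
k=1: 46.8 kHz, 50.8 kHz.
k=2: 95.6 kHz, 99.6 kHz.
k=3: 144.4 kHz, 148.4 kHz.
k=4: 193.2 kHz, 197.2 kHz.
Within [67.2 kHz, 158 kHz]: 95.6 kHz, 99.6 kHz, 144.4 kHz, 148.4 kHz.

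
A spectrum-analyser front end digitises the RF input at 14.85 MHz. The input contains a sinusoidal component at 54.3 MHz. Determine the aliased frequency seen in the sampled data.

5.1 MHz

54.3 MHz mod fs = 9.75 MHz.
9.75 MHz > fs/2 = 7.425 MHz, folds to fs − 9.75 MHz = 5.1 MHz.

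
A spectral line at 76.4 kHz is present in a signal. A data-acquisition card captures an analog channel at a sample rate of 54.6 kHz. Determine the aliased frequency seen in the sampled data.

21.8 kHz

76.4 kHz mod fs = 21.8 kHz.
21.8 kHz ≤ fs/2 = 27.3 kHz, appears at 21.8 kHz.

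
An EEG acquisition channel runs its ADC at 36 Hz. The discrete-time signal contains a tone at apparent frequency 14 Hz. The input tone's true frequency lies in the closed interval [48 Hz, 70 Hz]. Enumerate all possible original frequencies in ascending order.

Frequencies that alias to 14 Hz are k·fs ± 14 Hz for integer k ≥ 0.
k=0: 14 Hz.
k=1: 22 Hz, 50 Hz.
k=2: 58 Hz, 86 Hz.
k=3: 94 Hz, 122 Hz.
Within [48 Hz, 70 Hz]: 50 Hz, 58 Hz.

50 Hz, 58 Hz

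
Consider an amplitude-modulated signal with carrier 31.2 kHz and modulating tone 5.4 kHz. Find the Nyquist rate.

73.2 kHz

AM sidebands sit at fc ± fm = 25.8 kHz and 36.6 kHz.
Highest-frequency component: 36.6 kHz.
Nyquist rate = 2 × 36.6 kHz = 73.2 kHz.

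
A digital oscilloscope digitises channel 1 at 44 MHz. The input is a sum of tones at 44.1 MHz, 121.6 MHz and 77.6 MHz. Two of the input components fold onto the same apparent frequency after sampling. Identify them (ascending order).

77.6 MHz, 121.6 MHz

fs/2 = 22 MHz.
44.1 MHz mod fs = 0.1 MHz.
0.1 MHz ≤ fs/2 = 22 MHz, appears at 0.1 MHz.
121.6 MHz mod fs = 33.6 MHz.
33.6 MHz > fs/2 = 22 MHz, folds to fs − 33.6 MHz = 10.4 MHz.
77.6 MHz mod fs = 33.6 MHz.
33.6 MHz > fs/2 = 22 MHz, folds to fs − 33.6 MHz = 10.4 MHz.
77.6 MHz and 121.6 MHz both map to 10.4 MHz.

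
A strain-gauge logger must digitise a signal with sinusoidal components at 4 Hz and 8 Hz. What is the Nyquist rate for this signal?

Highest-frequency component: 8 Hz.
Nyquist rate = 2 × 8 Hz = 16 Hz.

16 Hz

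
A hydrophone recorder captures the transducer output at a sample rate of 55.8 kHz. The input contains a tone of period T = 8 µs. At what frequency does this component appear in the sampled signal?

13.4 kHz

T = 8 µs → f = 1/T = 125 kHz.
125 kHz mod fs = 13.4 kHz.
13.4 kHz ≤ fs/2 = 27.9 kHz, appears at 13.4 kHz.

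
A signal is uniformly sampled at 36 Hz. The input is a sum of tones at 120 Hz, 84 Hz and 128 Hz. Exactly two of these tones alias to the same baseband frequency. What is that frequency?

12 Hz

fs/2 = 18 Hz.
120 Hz mod fs = 12 Hz.
12 Hz ≤ fs/2 = 18 Hz, appears at 12 Hz.
84 Hz mod fs = 12 Hz.
12 Hz ≤ fs/2 = 18 Hz, appears at 12 Hz.
128 Hz mod fs = 20 Hz.
20 Hz > fs/2 = 18 Hz, folds to fs − 20 Hz = 16 Hz.
84 Hz and 120 Hz both map to 12 Hz.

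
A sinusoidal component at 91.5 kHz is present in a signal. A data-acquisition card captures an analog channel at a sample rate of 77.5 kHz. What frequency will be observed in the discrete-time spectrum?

91.5 kHz mod fs = 14 kHz.
14 kHz ≤ fs/2 = 38.75 kHz, appears at 14 kHz.

14 kHz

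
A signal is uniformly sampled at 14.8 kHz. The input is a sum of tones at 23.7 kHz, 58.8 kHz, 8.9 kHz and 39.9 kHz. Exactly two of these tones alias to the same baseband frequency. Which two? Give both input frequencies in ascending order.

fs/2 = 7.4 kHz.
23.7 kHz mod fs = 8.9 kHz.
8.9 kHz > fs/2 = 7.4 kHz, folds to fs − 8.9 kHz = 5.9 kHz.
58.8 kHz mod fs = 14.4 kHz.
14.4 kHz > fs/2 = 7.4 kHz, folds to fs − 14.4 kHz = 0.4 kHz.
8.9 kHz > fs/2 = 7.4 kHz, folds to fs − 8.9 kHz = 5.9 kHz.
39.9 kHz mod fs = 10.3 kHz.
10.3 kHz > fs/2 = 7.4 kHz, folds to fs − 10.3 kHz = 4.5 kHz.
8.9 kHz and 23.7 kHz both map to 5.9 kHz.

8.9 kHz, 23.7 kHz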